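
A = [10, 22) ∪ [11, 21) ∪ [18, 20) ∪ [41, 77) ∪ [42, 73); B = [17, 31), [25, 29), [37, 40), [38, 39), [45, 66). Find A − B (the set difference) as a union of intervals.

First set merges to [10, 22), [41, 77).
Second set merges to [17, 31), [37, 40), [45, 66).
[10, 22) minus B → [10, 17).
[41, 77) minus B → [41, 45), [66, 77).

[10, 17) ∪ [41, 45) ∪ [66, 77)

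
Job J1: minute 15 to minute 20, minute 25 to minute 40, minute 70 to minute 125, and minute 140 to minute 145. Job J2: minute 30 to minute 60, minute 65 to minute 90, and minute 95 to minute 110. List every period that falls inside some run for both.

minute 15 to minute 20 meets no B interval.
minute 25 to minute 40 ∩ B → minute 30 to minute 40.
minute 70 to minute 125 ∩ B → minute 70 to minute 90, minute 95 to minute 110.
minute 140 to minute 145 meets no B interval.

minute 30 to minute 40, minute 70 to minute 90, minute 95 to minute 110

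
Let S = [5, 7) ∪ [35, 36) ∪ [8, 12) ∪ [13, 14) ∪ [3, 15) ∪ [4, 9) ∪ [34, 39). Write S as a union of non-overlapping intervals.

[3, 15) ∪ [34, 39)

Sort by start: [3, 15), [4, 9), [5, 7), [8, 12), [13, 14), [34, 39), [35, 36).
[4, 9) overlaps/touches [3, 15) → extend to [3, 15).
[5, 7) overlaps/touches [3, 15) → extend to [3, 15).
[8, 12) overlaps/touches [3, 15) → extend to [3, 15).
[13, 14) overlaps/touches [3, 15) → extend to [3, 15).
[34, 39) is disjoint → start new block.
[35, 36) overlaps/touches [34, 39) → extend to [34, 39).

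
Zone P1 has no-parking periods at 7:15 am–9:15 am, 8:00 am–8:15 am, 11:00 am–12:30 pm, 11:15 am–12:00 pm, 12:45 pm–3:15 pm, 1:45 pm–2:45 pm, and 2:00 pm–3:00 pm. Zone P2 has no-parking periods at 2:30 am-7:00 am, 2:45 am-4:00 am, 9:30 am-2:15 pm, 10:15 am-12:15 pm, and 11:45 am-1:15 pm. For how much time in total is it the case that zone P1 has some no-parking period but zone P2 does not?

Merge the first list: 7:15 am–9:15 am, 11:00 am–12:30 pm, 12:45 pm–3:15 pm.
Merge the second list: 2:30 am–7:00 am, 9:30 am–2:15 pm.
A \ B = 7:15 am–9:15 am, 2:15 pm–3:15 pm.
Total: 2 h + 1 h = 3 h.

3 h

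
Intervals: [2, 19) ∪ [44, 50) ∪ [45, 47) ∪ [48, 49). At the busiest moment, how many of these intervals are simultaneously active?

2

At 45, 2 of the intervals are simultaneously active.
No point has more.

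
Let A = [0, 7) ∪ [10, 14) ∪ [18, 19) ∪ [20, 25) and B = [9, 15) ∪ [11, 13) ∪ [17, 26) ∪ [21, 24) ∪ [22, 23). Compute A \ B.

Second set merges to [9, 15), [17, 26).
[0, 7): no B overlap → unchanged.
[10, 14): fully covered by B → removed.
[18, 19): fully covered by B → removed.
[20, 25): fully covered by B → removed.

[0, 7)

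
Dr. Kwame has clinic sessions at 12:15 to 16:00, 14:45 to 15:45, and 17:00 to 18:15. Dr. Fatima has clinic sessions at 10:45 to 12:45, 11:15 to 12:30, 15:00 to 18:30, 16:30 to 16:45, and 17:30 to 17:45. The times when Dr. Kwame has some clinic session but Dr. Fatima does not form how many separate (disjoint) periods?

Merge the first list: 12:15–16:00, 17:00–18:15.
Merge the second list: 10:45–12:45, 15:00–18:30.
A \ B = 12:45–15:00.
That is 1 disjoint piece.

1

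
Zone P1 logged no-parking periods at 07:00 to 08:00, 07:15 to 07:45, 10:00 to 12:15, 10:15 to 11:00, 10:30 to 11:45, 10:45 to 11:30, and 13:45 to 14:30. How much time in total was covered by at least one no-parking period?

4 h

Merged: 07:00–08:00, 10:00–12:15, 13:45–14:30.
Lengths: 1 h + 2 h 15 min + 45 min = 4 h.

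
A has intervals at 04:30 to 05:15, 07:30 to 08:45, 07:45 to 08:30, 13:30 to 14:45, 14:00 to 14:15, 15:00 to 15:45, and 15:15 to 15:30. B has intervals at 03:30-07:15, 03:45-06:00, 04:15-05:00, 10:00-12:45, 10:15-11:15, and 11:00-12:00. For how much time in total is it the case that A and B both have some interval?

A, merged: 04:30-05:15, 07:30-08:45, 13:30-14:45, 15:00-15:45.
B, merged: 03:30-07:15, 10:00-12:45.
A ∩ B = 04:30-05:15.
Total: 45 min.

45 min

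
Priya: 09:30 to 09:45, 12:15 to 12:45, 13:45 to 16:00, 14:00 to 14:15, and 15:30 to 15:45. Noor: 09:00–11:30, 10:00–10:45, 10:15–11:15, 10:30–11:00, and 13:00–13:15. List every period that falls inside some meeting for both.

09:30-09:45

Merge the first list: 09:30-09:45, 12:15-12:45, 13:45-16:00.
Merge the second list: 09:00-11:30, 13:00-13:15.
09:30-09:45 overlaps B on 09:30-09:45.
12:15-12:45 falls entirely outside B.
13:45-16:00 falls entirely outside B.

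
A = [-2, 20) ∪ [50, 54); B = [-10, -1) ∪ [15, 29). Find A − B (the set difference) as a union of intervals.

[-2, 20) with B removed leaves [-1, 15).
[50, 54) is untouched.

[-1, 15) ∪ [50, 54)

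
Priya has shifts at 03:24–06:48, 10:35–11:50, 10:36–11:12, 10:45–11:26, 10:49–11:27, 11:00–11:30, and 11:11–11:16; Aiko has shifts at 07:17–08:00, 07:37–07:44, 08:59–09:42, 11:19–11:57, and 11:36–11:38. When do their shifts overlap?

Merge the first list: 03:24–06:48, 10:35–11:50.
Merge the second list: 07:17–08:00, 08:59–09:42, 11:19–11:57.
03:24–06:48 meets no B interval.
10:35–11:50 ∩ B → 11:19–11:50.

11:19–11:50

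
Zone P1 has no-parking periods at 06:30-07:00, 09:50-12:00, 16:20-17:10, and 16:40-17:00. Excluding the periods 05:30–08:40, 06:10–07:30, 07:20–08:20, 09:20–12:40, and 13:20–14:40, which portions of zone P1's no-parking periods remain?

First set merges to 06:30–07:00, 09:50–12:00, 16:20–17:10.
Second set merges to 05:30–08:40, 09:20–12:40, 13:20–14:40.
06:30–07:00 lies entirely inside B → drops out.
09:50–12:00 lies entirely inside B → drops out.
16:20–17:10 is untouched.

16:20–17:10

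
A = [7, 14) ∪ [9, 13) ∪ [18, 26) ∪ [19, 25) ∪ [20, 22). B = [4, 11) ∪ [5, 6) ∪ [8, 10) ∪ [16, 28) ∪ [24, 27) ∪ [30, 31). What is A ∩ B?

[7, 11) ∪ [18, 26)

A, merged: [7, 14), [18, 26).
B, merged: [4, 11), [16, 28), [30, 31).
[7, 14) overlaps B on [7, 11).
[18, 26) overlaps B on [18, 26).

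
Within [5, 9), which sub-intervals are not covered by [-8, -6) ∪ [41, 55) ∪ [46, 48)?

[5, 9)

After merging, the occupied span is [-8, -6), [41, 55).
Gaps within [5, 9): [5, 9).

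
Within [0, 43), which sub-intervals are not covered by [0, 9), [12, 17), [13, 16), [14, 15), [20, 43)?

[9, 12) ∪ [17, 20)

After merging, the occupied span is [0, 9), [12, 17), [20, 43).
Gaps within [0, 43): [9, 12), [17, 20).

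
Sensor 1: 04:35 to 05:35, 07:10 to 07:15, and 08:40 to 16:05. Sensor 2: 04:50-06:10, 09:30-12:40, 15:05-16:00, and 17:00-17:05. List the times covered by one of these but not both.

A \ B = 04:35–04:50, 07:10–07:15, 08:40–09:30, 12:40–15:05, 16:00–16:05.
B \ A = 05:35–06:10, 17:00–17:05.
Union of the two gives the symmetric difference.

04:35–04:50, 05:35–06:10, 07:10–07:15, 08:40–09:30, 12:40–15:05, 16:00–16:05, 17:00–17:05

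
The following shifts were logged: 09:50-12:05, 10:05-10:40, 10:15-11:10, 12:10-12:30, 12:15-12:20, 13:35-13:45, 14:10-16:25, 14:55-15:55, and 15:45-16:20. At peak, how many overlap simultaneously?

Walk the sorted start/end points keeping a running depth.
The depth first hits 3 at 10:15.

3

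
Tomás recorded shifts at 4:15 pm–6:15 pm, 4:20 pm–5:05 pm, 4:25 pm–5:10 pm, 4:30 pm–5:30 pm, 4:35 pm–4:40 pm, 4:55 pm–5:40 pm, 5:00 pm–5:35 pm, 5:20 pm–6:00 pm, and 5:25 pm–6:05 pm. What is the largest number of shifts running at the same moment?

6

Sweep endpoints in order; track running count of active intervals.
Peak of 6 reached at 5:00 pm.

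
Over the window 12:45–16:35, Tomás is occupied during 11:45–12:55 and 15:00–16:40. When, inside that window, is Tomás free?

12:55-15:00

The merged coverage is 11:45-12:55, 15:00-16:40.
Gaps within 12:45-16:35: 12:55-15:00.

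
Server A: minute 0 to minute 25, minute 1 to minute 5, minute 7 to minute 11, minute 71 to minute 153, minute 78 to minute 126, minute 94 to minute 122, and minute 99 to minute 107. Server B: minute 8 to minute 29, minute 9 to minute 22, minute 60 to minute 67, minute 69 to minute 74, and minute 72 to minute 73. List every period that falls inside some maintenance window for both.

minute 8 to minute 25, minute 71 to minute 74

Merge the first list: minute 0 to minute 25, minute 71 to minute 153.
Merge the second list: minute 8 to minute 29, minute 60 to minute 67, minute 69 to minute 74.
minute 0 to minute 25 ∩ B → minute 8 to minute 25.
minute 71 to minute 153 ∩ B → minute 71 to minute 74.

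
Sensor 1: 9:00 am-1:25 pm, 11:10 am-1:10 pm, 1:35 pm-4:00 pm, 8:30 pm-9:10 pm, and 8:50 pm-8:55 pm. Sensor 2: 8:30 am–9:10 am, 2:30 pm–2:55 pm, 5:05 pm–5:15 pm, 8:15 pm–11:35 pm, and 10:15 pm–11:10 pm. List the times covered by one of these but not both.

First set merges to 9:00 am-1:25 pm, 1:35 pm-4:00 pm, 8:30 pm-9:10 pm.
Second set merges to 8:30 am-9:10 am, 2:30 pm-2:55 pm, 5:05 pm-5:15 pm, 8:15 pm-11:35 pm.
A \ B = 9:10 am-1:25 pm, 1:35 pm-2:30 pm, 2:55 pm-4:00 pm.
B \ A = 8:30 am-9:00 am, 5:05 pm-5:15 pm, 8:15 pm-8:30 pm, 9:10 pm-11:35 pm.
Union of the two gives the symmetric difference.

8:30 am-9:00 am, 9:10 am-1:25 pm, 1:35 pm-2:30 pm, 2:55 pm-4:00 pm, 5:05 pm-5:15 pm, 8:15 pm-8:30 pm, 9:10 pm-11:35 pm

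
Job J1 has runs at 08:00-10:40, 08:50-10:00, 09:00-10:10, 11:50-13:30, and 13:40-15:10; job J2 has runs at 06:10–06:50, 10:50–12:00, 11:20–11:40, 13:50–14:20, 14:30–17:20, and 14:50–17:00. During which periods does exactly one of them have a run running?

First set merges to 08:00–10:40, 11:50–13:30, 13:40–15:10.
Second set merges to 06:10–06:50, 10:50–12:00, 13:50–14:20, 14:30–17:20.
Only in the first: 08:00–10:40, 12:00–13:30, 13:40–13:50, 14:20–14:30.
Only in the second: 06:10–06:50, 10:50–11:50, 15:10–17:20.
Together these are the periods covered by exactly one.

06:10–06:50, 08:00–10:40, 10:50–11:50, 12:00–13:30, 13:40–13:50, 14:20–14:30, 15:10–17:20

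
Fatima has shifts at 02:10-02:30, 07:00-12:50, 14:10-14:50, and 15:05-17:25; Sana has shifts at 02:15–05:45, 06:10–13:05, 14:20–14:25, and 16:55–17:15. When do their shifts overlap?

02:10–02:30 meets the second set on 02:15–02:30.
07:00–12:50 meets the second set on 07:00–12:50.
14:10–14:50 meets the second set on 14:20–14:25.
15:05–17:25 meets the second set on 16:55–17:15.

02:15–02:30, 07:00–12:50, 14:20–14:25, 16:55–17:15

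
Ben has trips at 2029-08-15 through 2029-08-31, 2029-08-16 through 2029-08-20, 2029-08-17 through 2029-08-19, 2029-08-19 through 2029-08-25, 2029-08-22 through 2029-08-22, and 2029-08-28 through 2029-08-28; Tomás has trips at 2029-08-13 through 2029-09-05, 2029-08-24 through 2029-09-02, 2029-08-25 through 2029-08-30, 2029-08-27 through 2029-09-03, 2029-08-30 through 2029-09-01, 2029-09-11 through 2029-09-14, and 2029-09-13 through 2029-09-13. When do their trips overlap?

2029-08-15 through 2029-08-31

A, merged: 2029-08-15 through 2029-08-31.
B, merged: 2029-08-13 through 2029-09-05, 2029-09-11 through 2029-09-14.
2029-08-15 through 2029-08-31 overlaps B on 2029-08-15 through 2029-08-31.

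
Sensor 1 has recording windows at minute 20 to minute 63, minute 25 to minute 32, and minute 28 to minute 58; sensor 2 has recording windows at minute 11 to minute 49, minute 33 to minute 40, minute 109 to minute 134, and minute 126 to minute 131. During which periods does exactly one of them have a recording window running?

minute 11 to minute 20, minute 49 to minute 63, minute 109 to minute 134

A, merged: minute 20 to minute 63.
B, merged: minute 11 to minute 49, minute 109 to minute 134.
A \ B = minute 49 to minute 63.
B \ A = minute 11 to minute 20, minute 109 to minute 134.
Union of the two gives the symmetric difference.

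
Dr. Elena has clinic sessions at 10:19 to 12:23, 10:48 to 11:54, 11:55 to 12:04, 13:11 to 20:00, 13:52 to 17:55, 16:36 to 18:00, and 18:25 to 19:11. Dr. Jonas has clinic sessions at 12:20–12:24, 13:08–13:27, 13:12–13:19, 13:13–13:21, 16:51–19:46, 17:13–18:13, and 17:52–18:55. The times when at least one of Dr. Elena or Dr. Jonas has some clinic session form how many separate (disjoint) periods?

Merge the first list: 10:19–12:23, 13:11–20:00.
Merge the second list: 12:20–12:24, 13:08–13:27, 16:51–19:46.
A ∪ B = 10:19–12:24, 13:08–20:00.
That is 2 disjoint pieces.

2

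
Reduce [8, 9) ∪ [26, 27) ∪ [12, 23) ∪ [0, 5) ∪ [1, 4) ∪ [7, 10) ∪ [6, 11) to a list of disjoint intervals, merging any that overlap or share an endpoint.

Sort by start: [0, 5), [1, 4), [6, 11), [7, 10), [8, 9), [12, 23), [26, 27).
[1, 4) overlaps/touches [0, 5) → extend to [0, 5).
[6, 11) is disjoint → start new block.
[7, 10) overlaps/touches [6, 11) → extend to [6, 11).
[8, 9) overlaps/touches [6, 11) → extend to [6, 11).
[12, 23) is disjoint → start new block.
[26, 27) is disjoint → start new block.

[0, 5) ∪ [6, 11) ∪ [12, 23) ∪ [26, 27)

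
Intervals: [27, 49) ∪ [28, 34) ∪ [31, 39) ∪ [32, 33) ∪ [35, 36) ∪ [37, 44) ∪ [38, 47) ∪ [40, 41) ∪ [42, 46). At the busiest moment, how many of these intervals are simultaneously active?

4

Sweep endpoints in order; track running count of active intervals.
Peak of 4 reached at 32.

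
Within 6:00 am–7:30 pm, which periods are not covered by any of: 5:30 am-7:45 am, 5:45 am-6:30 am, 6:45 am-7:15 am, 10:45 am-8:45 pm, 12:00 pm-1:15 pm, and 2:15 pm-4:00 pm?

Covered (merged): 5:30 am–7:45 am, 10:45 am–8:45 pm.
Uncovered inside 6:00 am–7:30 pm: 7:45 am–10:45 am.

7:45 am–10:45 am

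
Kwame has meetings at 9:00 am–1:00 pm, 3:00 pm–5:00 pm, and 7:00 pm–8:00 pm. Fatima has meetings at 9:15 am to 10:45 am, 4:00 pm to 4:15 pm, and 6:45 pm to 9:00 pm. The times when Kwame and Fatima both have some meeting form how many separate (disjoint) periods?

3

A ∩ B = 9:15 am–10:45 am, 4:00 pm–4:15 pm, 7:00 pm–8:00 pm.
That is 3 disjoint pieces.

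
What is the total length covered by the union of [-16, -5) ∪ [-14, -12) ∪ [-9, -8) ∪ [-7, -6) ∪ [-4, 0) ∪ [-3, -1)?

Merged: [-16, -5), [-4, 0).
Lengths: 11 + 4 = 15.

15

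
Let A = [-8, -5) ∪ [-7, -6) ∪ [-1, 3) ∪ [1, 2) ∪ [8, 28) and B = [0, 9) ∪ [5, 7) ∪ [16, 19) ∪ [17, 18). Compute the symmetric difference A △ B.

[-8, -5) ∪ [-1, 0) ∪ [3, 8) ∪ [9, 16) ∪ [19, 28)

A, merged: [-8, -5), [-1, 3), [8, 28).
B, merged: [0, 9), [16, 19).
Only in the first: [-8, -5), [-1, 0), [9, 16), [19, 28).
Only in the second: [3, 8).
Together these are the periods covered by exactly one.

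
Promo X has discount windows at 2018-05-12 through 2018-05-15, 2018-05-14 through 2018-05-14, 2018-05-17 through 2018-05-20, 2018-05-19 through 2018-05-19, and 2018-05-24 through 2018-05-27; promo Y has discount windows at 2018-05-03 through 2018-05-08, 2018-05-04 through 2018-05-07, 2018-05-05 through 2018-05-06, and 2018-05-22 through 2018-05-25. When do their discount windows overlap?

2018-05-24 through 2018-05-25

First set merges to 2018-05-12 through 2018-05-15, 2018-05-17 through 2018-05-20, 2018-05-24 through 2018-05-27.
Second set merges to 2018-05-03 through 2018-05-08, 2018-05-22 through 2018-05-25.
2018-05-12 through 2018-05-15: no overlap with the second set.
2018-05-17 through 2018-05-20: no overlap with the second set.
2018-05-24 through 2018-05-27 meets the second set on 2018-05-24 through 2018-05-25.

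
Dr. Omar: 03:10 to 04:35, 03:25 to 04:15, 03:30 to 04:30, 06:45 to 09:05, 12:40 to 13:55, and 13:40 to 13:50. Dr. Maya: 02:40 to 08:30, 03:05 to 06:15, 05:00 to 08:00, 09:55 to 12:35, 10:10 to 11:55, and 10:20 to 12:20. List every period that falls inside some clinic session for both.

03:10–04:35, 06:45–08:30

Merge the first list: 03:10–04:35, 06:45–09:05, 12:40–13:55.
Merge the second list: 02:40–08:30, 09:55–12:35.
03:10–04:35 meets the second set on 03:10–04:35.
06:45–09:05 meets the second set on 06:45–08:30.
12:40–13:55: no overlap with the second set.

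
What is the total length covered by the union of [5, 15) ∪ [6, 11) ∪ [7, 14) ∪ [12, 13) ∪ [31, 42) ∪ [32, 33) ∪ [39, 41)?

Merged: [5, 15), [31, 42).
Lengths: 10 + 11 = 21.

21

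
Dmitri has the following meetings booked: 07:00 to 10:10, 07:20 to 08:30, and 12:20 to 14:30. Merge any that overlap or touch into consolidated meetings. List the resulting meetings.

07:00-10:10, 12:20-14:30

07:20-08:30 overlaps/touches 07:00-10:10 → extend to 07:00-10:10.
12:20-14:30 is disjoint → start new block.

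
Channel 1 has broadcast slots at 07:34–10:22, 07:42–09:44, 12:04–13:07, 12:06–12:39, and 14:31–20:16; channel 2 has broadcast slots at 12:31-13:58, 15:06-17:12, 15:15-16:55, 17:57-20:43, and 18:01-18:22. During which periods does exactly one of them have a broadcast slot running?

07:34–10:22, 12:04–12:31, 13:07–13:58, 14:31–15:06, 17:12–17:57, 20:16–20:43

A, merged: 07:34–10:22, 12:04–13:07, 14:31–20:16.
B, merged: 12:31–13:58, 15:06–17:12, 17:57–20:43.
A but not B: 07:34–10:22, 12:04–12:31, 14:31–15:06, 17:12–17:57.
B but not A: 13:07–13:58, 20:16–20:43.
Combining gives A △ B.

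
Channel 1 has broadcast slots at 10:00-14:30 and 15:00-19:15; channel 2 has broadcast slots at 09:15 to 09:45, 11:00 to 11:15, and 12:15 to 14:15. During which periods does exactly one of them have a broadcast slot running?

Only in the first: 10:00–11:00, 11:15–12:15, 14:15–14:30, 15:00–19:15.
Only in the second: 09:15–09:45.
Together these are the periods covered by exactly one.

09:15–09:45, 10:00–11:00, 11:15–12:15, 14:15–14:30, 15:00–19:15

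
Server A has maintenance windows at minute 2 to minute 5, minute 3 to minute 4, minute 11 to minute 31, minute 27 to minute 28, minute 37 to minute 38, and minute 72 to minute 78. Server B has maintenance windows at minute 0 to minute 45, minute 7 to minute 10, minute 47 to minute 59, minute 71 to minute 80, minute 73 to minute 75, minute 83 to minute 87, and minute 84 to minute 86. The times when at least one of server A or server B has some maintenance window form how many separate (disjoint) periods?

First set merges to minute 2 to minute 5, minute 11 to minute 31, minute 37 to minute 38, minute 72 to minute 78.
Second set merges to minute 0 to minute 45, minute 47 to minute 59, minute 71 to minute 80, minute 83 to minute 87.
A ∪ B = minute 0 to minute 45, minute 47 to minute 59, minute 71 to minute 80, minute 83 to minute 87.
That is 4 disjoint pieces.

4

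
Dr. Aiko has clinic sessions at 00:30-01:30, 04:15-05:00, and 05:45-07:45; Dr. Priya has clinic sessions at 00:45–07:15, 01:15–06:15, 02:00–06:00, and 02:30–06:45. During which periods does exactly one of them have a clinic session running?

00:30–00:45, 01:30–04:15, 05:00–05:45, 07:15–07:45

Merge the second list: 00:45–07:15.
A \ B = 00:30–00:45, 07:15–07:45.
B \ A = 01:30–04:15, 05:00–05:45.
Union of the two gives the symmetric difference.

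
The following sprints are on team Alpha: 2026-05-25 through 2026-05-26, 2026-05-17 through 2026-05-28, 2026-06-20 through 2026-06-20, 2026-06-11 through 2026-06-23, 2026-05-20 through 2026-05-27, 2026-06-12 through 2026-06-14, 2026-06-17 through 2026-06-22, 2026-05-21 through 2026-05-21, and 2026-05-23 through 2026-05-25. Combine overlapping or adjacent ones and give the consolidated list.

Sort by start: 2026-05-17 through 2026-05-28, 2026-05-20 through 2026-05-27, 2026-05-21 through 2026-05-21, 2026-05-23 through 2026-05-25, 2026-05-25 through 2026-05-26, 2026-06-11 through 2026-06-23, 2026-06-12 through 2026-06-14, 2026-06-17 through 2026-06-22, 2026-06-20 through 2026-06-20.
2026-05-20 through 2026-05-27 overlaps/touches 2026-05-17 through 2026-05-28 → extend to 2026-05-17 through 2026-05-28.
2026-05-21 through 2026-05-21 overlaps/touches 2026-05-17 through 2026-05-28 → extend to 2026-05-17 through 2026-05-28.
2026-05-23 through 2026-05-25 overlaps/touches 2026-05-17 through 2026-05-28 → extend to 2026-05-17 through 2026-05-28.
2026-05-25 through 2026-05-26 overlaps/touches 2026-05-17 through 2026-05-28 → extend to 2026-05-17 through 2026-05-28.
2026-06-11 through 2026-06-23 is disjoint → start new block.
2026-06-12 through 2026-06-14 overlaps/touches 2026-06-11 through 2026-06-23 → extend to 2026-06-11 through 2026-06-23.
2026-06-17 through 2026-06-22 overlaps/touches 2026-06-11 through 2026-06-23 → extend to 2026-06-11 through 2026-06-23.
2026-06-20 through 2026-06-20 overlaps/touches 2026-06-11 through 2026-06-23 → extend to 2026-06-11 through 2026-06-23.

2026-05-17 through 2026-05-28, 2026-06-11 through 2026-06-23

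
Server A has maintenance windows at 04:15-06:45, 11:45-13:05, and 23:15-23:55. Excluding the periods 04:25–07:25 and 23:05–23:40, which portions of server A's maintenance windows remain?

04:15-04:25, 11:45-13:05, 23:40-23:55

04:15-06:45 with B removed leaves 04:15-04:25.
11:45-13:05 is untouched.
23:15-23:55 with B removed leaves 23:40-23:55.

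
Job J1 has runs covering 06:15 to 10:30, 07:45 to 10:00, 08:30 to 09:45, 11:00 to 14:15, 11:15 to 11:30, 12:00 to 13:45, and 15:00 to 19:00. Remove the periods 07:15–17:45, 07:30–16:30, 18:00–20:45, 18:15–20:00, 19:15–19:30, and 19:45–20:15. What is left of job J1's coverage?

06:15-07:15, 17:45-18:00

A, merged: 06:15-10:30, 11:00-14:15, 15:00-19:00.
B, merged: 07:15-17:45, 18:00-20:45.
06:15-10:30 with B removed leaves 06:15-07:15.
11:00-14:15 lies entirely inside B → drops out.
15:00-19:00 with B removed leaves 17:45-18:00.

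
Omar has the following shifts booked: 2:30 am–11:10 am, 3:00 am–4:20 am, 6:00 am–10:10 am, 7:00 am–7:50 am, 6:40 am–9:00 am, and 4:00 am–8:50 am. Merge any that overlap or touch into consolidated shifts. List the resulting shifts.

Sort by start: 2:30 am–11:10 am, 3:00 am–4:20 am, 4:00 am–8:50 am, 6:00 am–10:10 am, 6:40 am–9:00 am, 7:00 am–7:50 am.
3:00 am–4:20 am overlaps/touches 2:30 am–11:10 am → extend to 2:30 am–11:10 am.
4:00 am–8:50 am overlaps/touches 2:30 am–11:10 am → extend to 2:30 am–11:10 am.
6:00 am–10:10 am overlaps/touches 2:30 am–11:10 am → extend to 2:30 am–11:10 am.
6:40 am–9:00 am overlaps/touches 2:30 am–11:10 am → extend to 2:30 am–11:10 am.
7:00 am–7:50 am overlaps/touches 2:30 am–11:10 am → extend to 2:30 am–11:10 am.

2:30 am–11:10 am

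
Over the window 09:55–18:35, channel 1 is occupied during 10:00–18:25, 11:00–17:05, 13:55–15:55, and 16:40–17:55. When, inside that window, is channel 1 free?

The merged coverage is 10:00–18:25.
Gaps within 09:55–18:35: 09:55–10:00, 18:25–18:35.

09:55–10:00, 18:25–18:35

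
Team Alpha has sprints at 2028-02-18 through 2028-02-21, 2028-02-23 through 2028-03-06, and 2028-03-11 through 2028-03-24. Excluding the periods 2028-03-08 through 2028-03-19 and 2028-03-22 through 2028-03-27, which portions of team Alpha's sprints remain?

2028-02-18 through 2028-02-21 is untouched.
2028-02-23 through 2028-03-06 is untouched.
2028-03-11 through 2028-03-24 with B removed leaves 2028-03-20 through 2028-03-21.

2028-02-18 through 2028-02-21, 2028-02-23 through 2028-03-06, 2028-03-20 through 2028-03-21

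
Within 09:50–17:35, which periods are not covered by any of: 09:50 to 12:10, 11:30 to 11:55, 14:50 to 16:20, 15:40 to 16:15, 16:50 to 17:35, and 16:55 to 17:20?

Covered (merged): 09:50–12:10, 14:50–16:20, 16:50–17:35.
Complement within 09:50–17:35: 12:10–14:50, 16:20–16:50.

12:10–14:50, 16:20–16:50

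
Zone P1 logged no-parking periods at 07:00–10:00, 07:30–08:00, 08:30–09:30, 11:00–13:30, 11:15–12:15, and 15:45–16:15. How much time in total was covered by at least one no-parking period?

6 h

Merged: 07:00-10:00, 11:00-13:30, 15:45-16:15.
Lengths: 3 h + 2 h 30 min + 30 min = 6 h.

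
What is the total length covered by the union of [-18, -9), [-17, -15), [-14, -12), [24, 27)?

Merged: [-18, -9), [24, 27).
Lengths: 9 + 3 = 12.

12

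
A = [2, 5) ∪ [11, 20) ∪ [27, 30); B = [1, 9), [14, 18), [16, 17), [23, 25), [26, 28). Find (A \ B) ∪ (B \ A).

Merge the second list: [1, 9), [14, 18), [23, 25), [26, 28).
Only in the first: [11, 14), [18, 20), [28, 30).
Only in the second: [1, 2), [5, 9), [23, 25), [26, 27).
Together these are the periods covered by exactly one.

[1, 2) ∪ [5, 9) ∪ [11, 14) ∪ [18, 20) ∪ [23, 25) ∪ [26, 27) ∪ [28, 30)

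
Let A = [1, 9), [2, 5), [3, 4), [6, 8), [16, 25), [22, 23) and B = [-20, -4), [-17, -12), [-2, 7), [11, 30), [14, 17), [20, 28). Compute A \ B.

[7, 9)

Merge the first list: [1, 9), [16, 25).
Merge the second list: [-20, -4), [-2, 7), [11, 30).
[1, 9) with B removed leaves [7, 9).
[16, 25) lies entirely inside B → drops out.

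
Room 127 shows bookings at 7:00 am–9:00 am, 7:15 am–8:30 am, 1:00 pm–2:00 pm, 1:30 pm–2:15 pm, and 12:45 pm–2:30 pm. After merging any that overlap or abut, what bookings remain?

Sort by start: 7:00 am–9:00 am, 7:15 am–8:30 am, 12:45 pm–2:30 pm, 1:00 pm–2:00 pm, 1:30 pm–2:15 pm.
7:15 am–8:30 am overlaps/touches 7:00 am–9:00 am → extend to 7:00 am–9:00 am.
12:45 pm–2:30 pm is disjoint → start new block.
1:00 pm–2:00 pm overlaps/touches 12:45 pm–2:30 pm → extend to 12:45 pm–2:30 pm.
1:30 pm–2:15 pm overlaps/touches 12:45 pm–2:30 pm → extend to 12:45 pm–2:30 pm.

7:00 am–9:00 am, 12:45 pm–2:30 pm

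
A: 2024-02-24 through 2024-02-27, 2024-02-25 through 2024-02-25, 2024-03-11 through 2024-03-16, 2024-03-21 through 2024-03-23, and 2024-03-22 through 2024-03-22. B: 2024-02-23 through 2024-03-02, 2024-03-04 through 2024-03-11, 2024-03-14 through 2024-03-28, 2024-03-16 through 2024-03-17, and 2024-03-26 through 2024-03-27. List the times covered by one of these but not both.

2024-02-23 through 2024-02-23, 2024-02-28 through 2024-03-02, 2024-03-04 through 2024-03-10, 2024-03-12 through 2024-03-13, 2024-03-17 through 2024-03-20, 2024-03-24 through 2024-03-28

Merge the first list: 2024-02-24 through 2024-02-27, 2024-03-11 through 2024-03-16, 2024-03-21 through 2024-03-23.
Merge the second list: 2024-02-23 through 2024-03-02, 2024-03-04 through 2024-03-11, 2024-03-14 through 2024-03-28.
Only in the first: 2024-03-12 through 2024-03-13.
Only in the second: 2024-02-23 through 2024-02-23, 2024-02-28 through 2024-03-02, 2024-03-04 through 2024-03-10, 2024-03-17 through 2024-03-20, 2024-03-24 through 2024-03-28.
Together these are the periods covered by exactly one.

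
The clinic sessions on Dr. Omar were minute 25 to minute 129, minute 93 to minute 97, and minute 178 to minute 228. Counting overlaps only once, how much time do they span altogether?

Merged: minute 25 to minute 129, minute 178 to minute 228.
Lengths: 104 minutes + 50 minutes = 154 minutes.

154 minutes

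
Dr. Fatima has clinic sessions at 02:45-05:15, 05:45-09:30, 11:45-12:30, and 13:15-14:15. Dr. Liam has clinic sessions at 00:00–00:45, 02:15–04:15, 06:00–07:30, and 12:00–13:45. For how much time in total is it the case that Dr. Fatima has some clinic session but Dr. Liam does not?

4 h

A \ B = 04:15–05:15, 05:45–06:00, 07:30–09:30, 11:45–12:00, 13:45–14:15.
Total: 1 h + 15 min + 2 h + 15 min + 30 min = 4 h.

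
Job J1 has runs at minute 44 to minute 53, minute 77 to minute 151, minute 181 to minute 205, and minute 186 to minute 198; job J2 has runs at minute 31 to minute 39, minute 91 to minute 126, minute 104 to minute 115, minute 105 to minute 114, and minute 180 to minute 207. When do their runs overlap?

minute 91 to minute 126, minute 181 to minute 205

A, merged: minute 44 to minute 53, minute 77 to minute 151, minute 181 to minute 205.
B, merged: minute 31 to minute 39, minute 91 to minute 126, minute 180 to minute 207.
minute 44 to minute 53: no overlap with the second set.
minute 77 to minute 151 meets the second set on minute 91 to minute 126.
minute 181 to minute 205 meets the second set on minute 181 to minute 205.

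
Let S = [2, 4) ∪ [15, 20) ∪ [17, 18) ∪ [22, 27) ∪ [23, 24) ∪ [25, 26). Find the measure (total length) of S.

Merged: [2, 4), [15, 20), [22, 27).
Lengths: 2 + 5 + 5 = 12.

12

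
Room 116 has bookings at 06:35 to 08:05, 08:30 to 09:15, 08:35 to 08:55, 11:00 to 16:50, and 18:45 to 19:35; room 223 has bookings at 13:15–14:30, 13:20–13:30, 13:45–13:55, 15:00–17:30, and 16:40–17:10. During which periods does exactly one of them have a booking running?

06:35-08:05, 08:30-09:15, 11:00-13:15, 14:30-15:00, 16:50-17:30, 18:45-19:35

A, merged: 06:35-08:05, 08:30-09:15, 11:00-16:50, 18:45-19:35.
B, merged: 13:15-14:30, 15:00-17:30.
Only in the first: 06:35-08:05, 08:30-09:15, 11:00-13:15, 14:30-15:00, 18:45-19:35.
Only in the second: 16:50-17:30.
Together these are the periods covered by exactly one.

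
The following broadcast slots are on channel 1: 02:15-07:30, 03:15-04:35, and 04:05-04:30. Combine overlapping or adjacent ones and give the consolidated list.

03:15-04:35 overlaps/touches 02:15-07:30 → extend to 02:15-07:30.
04:05-04:30 overlaps/touches 02:15-07:30 → extend to 02:15-07:30.

02:15-07:30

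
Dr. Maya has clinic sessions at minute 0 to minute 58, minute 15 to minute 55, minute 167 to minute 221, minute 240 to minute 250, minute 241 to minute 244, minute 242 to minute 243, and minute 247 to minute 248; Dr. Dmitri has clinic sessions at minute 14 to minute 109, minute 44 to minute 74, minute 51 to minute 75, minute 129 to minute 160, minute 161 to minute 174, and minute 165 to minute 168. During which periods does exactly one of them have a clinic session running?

minute 0 to minute 14, minute 58 to minute 109, minute 129 to minute 160, minute 161 to minute 167, minute 174 to minute 221, minute 240 to minute 250

Merge the first list: minute 0 to minute 58, minute 167 to minute 221, minute 240 to minute 250.
Merge the second list: minute 14 to minute 109, minute 129 to minute 160, minute 161 to minute 174.
Only in the first: minute 0 to minute 14, minute 174 to minute 221, minute 240 to minute 250.
Only in the second: minute 58 to minute 109, minute 129 to minute 160, minute 161 to minute 167.
Together these are the periods covered by exactly one.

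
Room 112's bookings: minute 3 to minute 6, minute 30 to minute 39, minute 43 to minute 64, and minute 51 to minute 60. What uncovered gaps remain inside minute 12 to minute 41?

minute 12 to minute 30, minute 39 to minute 41

Covered (merged): minute 3 to minute 6, minute 30 to minute 39, minute 43 to minute 64.
Gaps within minute 12 to minute 41: minute 12 to minute 30, minute 39 to minute 41.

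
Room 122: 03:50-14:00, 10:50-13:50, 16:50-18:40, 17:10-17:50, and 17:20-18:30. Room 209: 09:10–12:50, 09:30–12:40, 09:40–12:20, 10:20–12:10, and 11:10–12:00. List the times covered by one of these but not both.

03:50–09:10, 12:50–14:00, 16:50–18:40

First set merges to 03:50–14:00, 16:50–18:40.
Second set merges to 09:10–12:50.
A but not B: 03:50–09:10, 12:50–14:00, 16:50–18:40.
B but not A: none.
Combining gives A △ B.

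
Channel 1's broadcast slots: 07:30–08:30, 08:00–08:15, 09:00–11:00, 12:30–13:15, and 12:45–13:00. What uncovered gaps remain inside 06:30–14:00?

06:30–07:30, 08:30–09:00, 11:00–12:30, 13:15–14:00

The merged coverage is 07:30–08:30, 09:00–11:00, 12:30–13:15.
Uncovered inside 06:30–14:00: 06:30–07:30, 08:30–09:00, 11:00–12:30, 13:15–14:00.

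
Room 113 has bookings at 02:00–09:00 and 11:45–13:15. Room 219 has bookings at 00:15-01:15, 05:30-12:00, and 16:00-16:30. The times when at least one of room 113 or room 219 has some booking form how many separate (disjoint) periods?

A ∪ B = 00:15–01:15, 02:00–13:15, 16:00–16:30.
That is 3 disjoint pieces.

3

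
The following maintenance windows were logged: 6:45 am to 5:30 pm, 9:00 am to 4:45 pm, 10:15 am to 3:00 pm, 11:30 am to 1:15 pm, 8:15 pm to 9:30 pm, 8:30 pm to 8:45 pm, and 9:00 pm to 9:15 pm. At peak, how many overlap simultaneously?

At 11:30 am, 4 of the intervals are simultaneously active.
No point has more.

4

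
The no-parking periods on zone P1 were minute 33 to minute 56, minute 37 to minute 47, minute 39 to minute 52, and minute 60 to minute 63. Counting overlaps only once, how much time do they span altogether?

26 minutes

Merged: minute 33 to minute 56, minute 60 to minute 63.
Lengths: 23 minutes + 3 minutes = 26 minutes.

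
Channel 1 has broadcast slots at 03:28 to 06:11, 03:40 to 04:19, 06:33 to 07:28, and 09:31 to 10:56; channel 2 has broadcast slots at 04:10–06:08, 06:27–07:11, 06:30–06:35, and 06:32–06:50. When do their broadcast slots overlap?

04:10-06:08, 06:33-07:11

Merge the first list: 03:28-06:11, 06:33-07:28, 09:31-10:56.
Merge the second list: 04:10-06:08, 06:27-07:11.
03:28-06:11 ∩ B → 04:10-06:08.
06:33-07:28 ∩ B → 06:33-07:11.
09:31-10:56 meets no B interval.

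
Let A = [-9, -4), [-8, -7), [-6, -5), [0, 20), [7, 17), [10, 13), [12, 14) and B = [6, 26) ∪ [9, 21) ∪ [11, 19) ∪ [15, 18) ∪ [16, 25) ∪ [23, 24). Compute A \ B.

Merge the first list: [-9, -4), [0, 20).
Merge the second list: [6, 26).
[-9, -4) is untouched.
[0, 20) with B removed leaves [0, 6).

[-9, -4) ∪ [0, 6)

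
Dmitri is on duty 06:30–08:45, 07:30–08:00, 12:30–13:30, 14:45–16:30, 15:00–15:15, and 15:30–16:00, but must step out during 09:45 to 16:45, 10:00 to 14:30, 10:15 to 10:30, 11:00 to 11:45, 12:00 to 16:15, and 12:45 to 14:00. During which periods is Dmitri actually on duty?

A, merged: 06:30-08:45, 12:30-13:30, 14:45-16:30.
B, merged: 09:45-16:45.
06:30-08:45: nothing removed.
12:30-13:30: entirely removed.
14:45-16:30: entirely removed.

06:30-08:45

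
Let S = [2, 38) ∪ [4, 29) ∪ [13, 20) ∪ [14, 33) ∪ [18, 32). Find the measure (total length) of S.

36

Merged: [2, 38).
Length: 36.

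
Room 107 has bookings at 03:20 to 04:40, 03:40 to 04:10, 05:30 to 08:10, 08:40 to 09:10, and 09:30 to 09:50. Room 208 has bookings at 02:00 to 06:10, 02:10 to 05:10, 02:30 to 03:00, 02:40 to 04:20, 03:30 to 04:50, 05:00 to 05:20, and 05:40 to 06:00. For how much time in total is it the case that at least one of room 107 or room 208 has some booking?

Merge the first list: 03:20-04:40, 05:30-08:10, 08:40-09:10, 09:30-09:50.
Merge the second list: 02:00-06:10.
A ∪ B = 02:00-08:10, 08:40-09:10, 09:30-09:50.
Total: 6 h 10 min + 30 min + 20 min = 7 h.

7 h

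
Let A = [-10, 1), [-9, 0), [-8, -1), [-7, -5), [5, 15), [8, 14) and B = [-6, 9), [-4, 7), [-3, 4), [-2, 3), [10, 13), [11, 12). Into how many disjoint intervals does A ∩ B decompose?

3

Merge the first list: [-10, 1), [5, 15).
Merge the second list: [-6, 9), [10, 13).
A ∩ B = [-6, 1), [5, 9), [10, 13).
That is 3 disjoint pieces.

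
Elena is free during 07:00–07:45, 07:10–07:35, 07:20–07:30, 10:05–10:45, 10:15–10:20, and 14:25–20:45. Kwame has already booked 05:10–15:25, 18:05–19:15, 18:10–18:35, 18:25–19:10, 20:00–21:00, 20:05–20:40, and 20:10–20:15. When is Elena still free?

A, merged: 07:00-07:45, 10:05-10:45, 14:25-20:45.
B, merged: 05:10-15:25, 18:05-19:15, 20:00-21:00.
07:00-07:45: entirely removed.
10:05-10:45: entirely removed.
14:25-20:45 \ B = 15:25-18:05, 19:15-20:00.

15:25-18:05, 19:15-20:00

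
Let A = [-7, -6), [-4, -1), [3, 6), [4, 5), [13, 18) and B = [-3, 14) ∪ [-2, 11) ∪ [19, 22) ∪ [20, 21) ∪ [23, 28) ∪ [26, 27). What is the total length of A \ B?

Merge the first list: [-7, -6), [-4, -1), [3, 6), [13, 18).
Merge the second list: [-3, 14), [19, 22), [23, 28).
A \ B = [-7, -6), [-4, -3), [14, 18).
Total: 1 + 1 + 4 = 6.

6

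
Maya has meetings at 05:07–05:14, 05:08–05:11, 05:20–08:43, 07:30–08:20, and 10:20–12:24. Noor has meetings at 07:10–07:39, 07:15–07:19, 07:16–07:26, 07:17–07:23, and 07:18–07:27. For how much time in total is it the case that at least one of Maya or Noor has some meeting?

5 h 34 min

A, merged: 05:07–05:14, 05:20–08:43, 10:20–12:24.
B, merged: 07:10–07:39.
A ∪ B = 05:07–05:14, 05:20–08:43, 10:20–12:24.
Total: 7 min + 3 h 23 min + 2 h 4 min = 5 h 34 min.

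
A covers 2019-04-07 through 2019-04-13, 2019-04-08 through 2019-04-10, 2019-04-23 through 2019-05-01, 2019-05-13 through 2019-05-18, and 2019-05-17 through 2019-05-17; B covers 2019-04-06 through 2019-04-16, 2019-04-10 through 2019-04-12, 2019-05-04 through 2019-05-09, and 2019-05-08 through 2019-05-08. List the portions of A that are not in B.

A, merged: 2019-04-07 through 2019-04-13, 2019-04-23 through 2019-05-01, 2019-05-13 through 2019-05-18.
B, merged: 2019-04-06 through 2019-04-16, 2019-05-04 through 2019-05-09.
2019-04-07 through 2019-04-13: entirely removed.
2019-04-23 through 2019-05-01: nothing removed.
2019-05-13 through 2019-05-18: nothing removed.

2019-04-23 through 2019-05-01, 2019-05-13 through 2019-05-18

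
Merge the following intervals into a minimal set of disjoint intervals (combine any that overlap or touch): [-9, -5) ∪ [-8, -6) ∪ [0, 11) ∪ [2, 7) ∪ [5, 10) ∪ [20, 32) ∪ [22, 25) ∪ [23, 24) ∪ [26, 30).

[-9, -5) ∪ [0, 11) ∪ [20, 32)

[-8, -6) overlaps/touches [-9, -5) → extend to [-9, -5).
[0, 11) is disjoint → start new block.
[2, 7) overlaps/touches [0, 11) → extend to [0, 11).
[5, 10) overlaps/touches [0, 11) → extend to [0, 11).
[20, 32) is disjoint → start new block.
[22, 25) overlaps/touches [20, 32) → extend to [20, 32).
[23, 24) overlaps/touches [20, 32) → extend to [20, 32).
[26, 30) overlaps/touches [20, 32) → extend to [20, 32).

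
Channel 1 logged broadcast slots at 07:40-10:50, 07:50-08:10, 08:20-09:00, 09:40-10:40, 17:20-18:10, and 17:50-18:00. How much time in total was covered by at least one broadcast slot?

Merged: 07:40–10:50, 17:20–18:10.
Lengths: 3 h 10 min + 50 min = 4 h.

4 h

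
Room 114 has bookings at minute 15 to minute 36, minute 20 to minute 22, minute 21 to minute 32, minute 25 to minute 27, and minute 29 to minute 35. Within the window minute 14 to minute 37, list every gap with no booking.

After merging, the occupied span is minute 15 to minute 36.
Complement within minute 14 to minute 37: minute 14 to minute 15, minute 36 to minute 37.

minute 14 to minute 15, minute 36 to minute 37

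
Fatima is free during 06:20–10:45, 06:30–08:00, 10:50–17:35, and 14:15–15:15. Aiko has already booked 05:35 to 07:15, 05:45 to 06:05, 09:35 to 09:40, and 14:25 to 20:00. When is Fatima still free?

First set merges to 06:20–10:45, 10:50–17:35.
Second set merges to 05:35–07:15, 09:35–09:40, 14:25–20:00.
06:20–10:45 \ B = 07:15–09:35, 09:40–10:45.
10:50–17:35 \ B = 10:50–14:25.

07:15–09:35, 09:40–10:45, 10:50–14:25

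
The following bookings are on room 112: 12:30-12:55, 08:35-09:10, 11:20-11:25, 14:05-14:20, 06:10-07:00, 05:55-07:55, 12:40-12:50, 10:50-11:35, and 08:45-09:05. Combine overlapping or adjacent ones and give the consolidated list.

05:55–07:55, 08:35–09:10, 10:50–11:35, 12:30–12:55, 14:05–14:20

Sort by start: 05:55–07:55, 06:10–07:00, 08:35–09:10, 08:45–09:05, 10:50–11:35, 11:20–11:25, 12:30–12:55, 12:40–12:50, 14:05–14:20.
06:10–07:00 overlaps/touches 05:55–07:55 → extend to 05:55–07:55.
08:35–09:10 is disjoint → start new block.
08:45–09:05 overlaps/touches 08:35–09:10 → extend to 08:35–09:10.
10:50–11:35 is disjoint → start new block.
11:20–11:25 overlaps/touches 10:50–11:35 → extend to 10:50–11:35.
12:30–12:55 is disjoint → start new block.
12:40–12:50 overlaps/touches 12:30–12:55 → extend to 12:30–12:55.
14:05–14:20 is disjoint → start new block.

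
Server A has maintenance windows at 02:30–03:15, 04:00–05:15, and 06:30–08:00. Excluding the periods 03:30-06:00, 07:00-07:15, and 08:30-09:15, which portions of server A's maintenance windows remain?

02:30–03:15, 06:30–07:00, 07:15–08:00

02:30–03:15: nothing removed.
04:00–05:15: entirely removed.
06:30–08:00 \ B = 06:30–07:00, 07:15–08:00.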